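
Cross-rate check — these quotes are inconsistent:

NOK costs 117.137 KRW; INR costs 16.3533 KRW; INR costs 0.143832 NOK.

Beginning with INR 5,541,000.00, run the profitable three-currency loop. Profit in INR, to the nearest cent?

Profit: INR 167,636.14

Profitable loop is INR → NOK → KRW → INR:
INR 5,541,000.00 × 0.143832 = NOK 796,973.11
NOK 796,973.11 × 117.137 = KRW 93,355,039
KRW 93,355,039 ÷ 16.3533 = INR 5,708,636.14
Profit = INR 5,708,636.14 − INR 5,541,000.00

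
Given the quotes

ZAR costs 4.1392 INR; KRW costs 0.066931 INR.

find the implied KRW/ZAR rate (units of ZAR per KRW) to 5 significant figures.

1 KRW × 0.066931 = 0.066931 INR
0.066931 INR ÷ 4.1392 = 0.01617 ZAR

KRW/ZAR = 0.016170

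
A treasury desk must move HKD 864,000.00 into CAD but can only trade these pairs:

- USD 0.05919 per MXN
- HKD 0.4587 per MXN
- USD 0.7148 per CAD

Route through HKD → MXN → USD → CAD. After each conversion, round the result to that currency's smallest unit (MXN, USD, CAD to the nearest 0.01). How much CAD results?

CAD 155,972.78

HKD 864,000.00 ÷ 0.4587 = MXN 1,883,584.04
MXN 1,883,584.04 × 0.05919 = USD 111,489.34
USD 111,489.34 ÷ 0.7148 = CAD 155,972.78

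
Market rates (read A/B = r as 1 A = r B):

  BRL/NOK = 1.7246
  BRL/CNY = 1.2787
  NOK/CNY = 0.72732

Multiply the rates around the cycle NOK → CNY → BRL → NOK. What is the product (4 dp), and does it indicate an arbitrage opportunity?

Around NOK → CNY → BRL → NOK: 1 × 0.72732 ÷ 1.2787 × 1.7246 = 0.980946
Product < 1; profitable direction is NOK → BRL → CNY → NOK.

0.9809 (arbitrage exists)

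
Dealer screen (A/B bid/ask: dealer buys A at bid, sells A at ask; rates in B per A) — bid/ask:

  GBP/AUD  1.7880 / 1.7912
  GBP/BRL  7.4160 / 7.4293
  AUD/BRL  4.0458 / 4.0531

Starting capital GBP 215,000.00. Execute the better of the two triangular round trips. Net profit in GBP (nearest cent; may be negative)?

Best loop GBP → BRL → AUD → GBP:
GBP 215,000.00 × 7.4160 (sell GBP at bid) = BRL 1,594,440.00
BRL 1,594,440.00 ÷ 4.0531 (buy AUD at ask) = AUD 393,387.78
AUD 393,387.78 ÷ 1.7912 (buy GBP at ask) = GBP 219,622.48

Net profit: GBP 4,622.48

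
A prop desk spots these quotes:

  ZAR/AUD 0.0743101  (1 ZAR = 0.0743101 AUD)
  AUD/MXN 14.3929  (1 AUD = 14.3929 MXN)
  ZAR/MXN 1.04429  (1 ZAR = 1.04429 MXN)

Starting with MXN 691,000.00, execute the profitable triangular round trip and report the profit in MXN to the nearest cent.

Profit: MXN 16,706.33

Profitable loop is MXN → ZAR → AUD → MXN:
MXN 691,000.00 ÷ 1.04429 = ZAR 661,693.59
ZAR 661,693.59 × 0.0743101 = AUD 49,170.52
AUD 49,170.52 × 14.3929 = MXN 707,706.33
Profit = MXN 707,706.33 − MXN 691,000.00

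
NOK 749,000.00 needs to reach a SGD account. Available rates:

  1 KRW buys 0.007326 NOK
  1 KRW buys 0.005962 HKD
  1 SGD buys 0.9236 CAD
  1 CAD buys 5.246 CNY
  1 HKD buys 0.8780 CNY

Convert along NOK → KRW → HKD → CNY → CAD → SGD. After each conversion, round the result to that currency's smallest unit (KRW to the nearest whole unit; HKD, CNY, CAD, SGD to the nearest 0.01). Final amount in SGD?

NOK 749,000.00 ÷ 0.007326 = KRW 102,238,602
KRW 102,238,602 × 0.005962 = HKD 609,546.55
HKD 609,546.55 × 0.8780 = CNY 535,181.87
CNY 535,181.87 ÷ 5.246 = CAD 102,017.13
CAD 102,017.13 ÷ 0.9236 = SGD 110,455.97

SGD 110,455.97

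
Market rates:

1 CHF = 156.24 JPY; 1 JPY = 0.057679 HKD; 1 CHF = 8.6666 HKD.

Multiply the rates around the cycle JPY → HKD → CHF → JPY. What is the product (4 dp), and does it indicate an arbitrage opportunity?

Around JPY → HKD → CHF → JPY: 1 × 0.057679 ÷ 8.6666 × 156.24 = 1.039827
Product > 1; profitable direction is JPY → HKD → CHF → JPY.

1.0398 (arbitrage exists)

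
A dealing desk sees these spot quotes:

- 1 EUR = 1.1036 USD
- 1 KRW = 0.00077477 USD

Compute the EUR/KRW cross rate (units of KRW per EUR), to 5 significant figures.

1 EUR × 1.1036 = 1.1036 USD
1.1036 USD ÷ 0.00077477 = 1424.42 KRW

EUR/KRW = 1424.4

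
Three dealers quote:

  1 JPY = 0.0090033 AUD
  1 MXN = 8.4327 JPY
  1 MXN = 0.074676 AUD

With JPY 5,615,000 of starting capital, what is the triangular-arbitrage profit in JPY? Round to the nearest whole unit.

Profitable loop is JPY → AUD → MXN → JPY:
JPY 5,615,000 × 0.0090033 = AUD 50,553.53
AUD 50,553.53 ÷ 0.074676 = MXN 676,971.58
MXN 676,971.58 × 8.4327 = JPY 5,708,698
Profit = JPY 5,708,698 − JPY 5,615,000

Profit: JPY 93,698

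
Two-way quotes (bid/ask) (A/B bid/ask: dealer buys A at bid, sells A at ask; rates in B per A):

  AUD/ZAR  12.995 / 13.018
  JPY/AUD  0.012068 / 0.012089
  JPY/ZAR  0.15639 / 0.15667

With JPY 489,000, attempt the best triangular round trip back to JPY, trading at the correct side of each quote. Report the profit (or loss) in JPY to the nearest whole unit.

Net profit: JPY 480

Best loop JPY → AUD → ZAR → JPY:
JPY 489,000 × 0.012068 (sell JPY at bid) = AUD 5,901.25
AUD 5,901.25 × 12.995 (sell AUD at bid) = ZAR 76,686.77
ZAR 76,686.77 ÷ 0.15667 (buy JPY at ask) = JPY 489,480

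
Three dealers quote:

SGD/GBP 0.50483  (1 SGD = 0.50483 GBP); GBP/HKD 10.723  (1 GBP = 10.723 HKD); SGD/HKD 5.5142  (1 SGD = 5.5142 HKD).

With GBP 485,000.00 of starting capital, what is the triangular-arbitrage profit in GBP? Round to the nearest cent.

Profitable loop is GBP → SGD → HKD → GBP:
GBP 485,000.00 ÷ 0.50483 = SGD 960,719.45
SGD 960,719.45 × 5.5142 = HKD 5,297,599.19
HKD 5,297,599.19 ÷ 10.723 = GBP 494,040.77
Profit = GBP 494,040.77 − GBP 485,000.00

Profit: GBP 9,040.77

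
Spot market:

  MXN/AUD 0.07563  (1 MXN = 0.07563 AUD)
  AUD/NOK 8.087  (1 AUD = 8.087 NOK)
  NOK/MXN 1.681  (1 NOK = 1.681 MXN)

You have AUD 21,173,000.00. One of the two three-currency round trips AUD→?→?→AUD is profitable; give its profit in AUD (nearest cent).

Profitable loop is AUD → NOK → MXN → AUD:
AUD 21,173,000.00 × 8.087 = NOK 171,226,051.00
NOK 171,226,051.00 × 1.681 = MXN 287,830,991.73
MXN 287,830,991.73 × 0.07563 = AUD 21,768,657.90
Profit = AUD 21,768,657.90 − AUD 21,173,000.00

Profit: AUD 595,657.90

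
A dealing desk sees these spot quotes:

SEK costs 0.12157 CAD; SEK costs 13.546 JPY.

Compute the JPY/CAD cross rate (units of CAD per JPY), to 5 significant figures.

JPY/CAD = 0.0089746

1 JPY ÷ 13.546 = 0.0738225 SEK
0.0738225 SEK × 0.12157 = 0.00897461 CAD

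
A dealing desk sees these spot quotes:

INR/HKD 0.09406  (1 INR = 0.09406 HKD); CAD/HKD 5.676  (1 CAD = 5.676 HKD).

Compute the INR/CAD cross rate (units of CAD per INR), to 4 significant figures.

INR/CAD = 0.01657

1 INR × 0.09406 = 0.09406 HKD
0.09406 HKD ÷ 5.676 = 0.0165715 CAD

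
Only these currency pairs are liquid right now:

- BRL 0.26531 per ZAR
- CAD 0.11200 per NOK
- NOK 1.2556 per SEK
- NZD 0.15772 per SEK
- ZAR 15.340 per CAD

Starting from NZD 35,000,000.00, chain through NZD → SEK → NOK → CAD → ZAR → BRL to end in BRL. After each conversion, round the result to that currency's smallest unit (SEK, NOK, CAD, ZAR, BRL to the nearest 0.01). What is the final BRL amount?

BRL 127,007,563.56

NZD 35,000,000.00 ÷ 0.15772 = SEK 221,912,249.56
SEK 221,912,249.56 × 1.2556 = NOK 278,633,020.55
NOK 278,633,020.55 × 0.11200 = CAD 31,206,898.30
CAD 31,206,898.30 × 15.340 = ZAR 478,713,819.92
ZAR 478,713,819.92 × 0.26531 = BRL 127,007,563.56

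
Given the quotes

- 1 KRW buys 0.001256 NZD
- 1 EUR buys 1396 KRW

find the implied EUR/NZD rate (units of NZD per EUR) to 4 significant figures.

EUR/NZD = 1.753

1 EUR × 1396 = 1396 KRW
1396 KRW × 0.001256 = 1.75338 NZD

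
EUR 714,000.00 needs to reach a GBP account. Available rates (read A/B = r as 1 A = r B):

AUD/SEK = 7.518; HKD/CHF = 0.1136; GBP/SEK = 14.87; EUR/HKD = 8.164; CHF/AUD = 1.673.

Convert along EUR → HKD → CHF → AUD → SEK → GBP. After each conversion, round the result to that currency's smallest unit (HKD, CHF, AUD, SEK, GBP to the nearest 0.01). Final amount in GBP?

GBP 560,101.63

EUR 714,000.00 × 8.164 = HKD 5,829,096.00
HKD 5,829,096.00 × 0.1136 = CHF 662,185.31
CHF 662,185.31 × 1.673 = AUD 1,107,836.02
AUD 1,107,836.02 × 7.518 = SEK 8,328,711.20
SEK 8,328,711.20 ÷ 14.87 = GBP 560,101.63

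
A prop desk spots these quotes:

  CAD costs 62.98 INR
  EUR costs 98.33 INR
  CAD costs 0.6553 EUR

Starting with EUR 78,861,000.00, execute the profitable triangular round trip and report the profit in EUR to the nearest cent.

Profit: EUR 1,822,704.60

Profitable loop is EUR → INR → CAD → EUR:
EUR 78,861,000.00 × 98.33 = INR 7,754,402,130.00
INR 7,754,402,130.00 ÷ 62.98 = CAD 123,124,835.34
CAD 123,124,835.34 × 0.6553 = EUR 80,683,704.60
Profit = EUR 80,683,704.60 − EUR 78,861,000.00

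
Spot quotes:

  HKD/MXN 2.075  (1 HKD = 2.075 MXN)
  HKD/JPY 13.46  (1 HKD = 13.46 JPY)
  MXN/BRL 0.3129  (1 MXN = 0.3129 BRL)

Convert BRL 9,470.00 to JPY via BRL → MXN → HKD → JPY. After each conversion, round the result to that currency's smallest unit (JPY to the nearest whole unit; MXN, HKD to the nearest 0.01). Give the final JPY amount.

BRL 9,470.00 ÷ 0.3129 = MXN 30,265.26
MXN 30,265.26 ÷ 2.075 = HKD 14,585.67
HKD 14,585.67 × 13.46 = JPY 196,323

JPY 196,323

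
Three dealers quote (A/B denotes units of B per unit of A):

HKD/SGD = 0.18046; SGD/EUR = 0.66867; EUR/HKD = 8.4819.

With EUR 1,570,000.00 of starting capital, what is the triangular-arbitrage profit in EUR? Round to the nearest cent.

Profitable loop is EUR → HKD → SGD → EUR:
EUR 1,570,000.00 × 8.4819 = HKD 13,316,583.00
HKD 13,316,583.00 × 0.18046 = SGD 2,403,110.57
SGD 2,403,110.57 × 0.66867 = EUR 1,606,887.94
Profit = EUR 1,606,887.94 − EUR 1,570,000.00

Profit: EUR 36,887.94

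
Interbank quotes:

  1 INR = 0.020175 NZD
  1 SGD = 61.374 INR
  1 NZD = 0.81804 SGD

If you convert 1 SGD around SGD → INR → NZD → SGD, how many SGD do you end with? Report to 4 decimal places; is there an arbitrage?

1.0129 (arbitrage exists)

Around SGD → INR → NZD → SGD: 1 × 61.374 × 0.020175 × 0.81804 = 1.012914
Product > 1; profitable direction is SGD → INR → NZD → SGD.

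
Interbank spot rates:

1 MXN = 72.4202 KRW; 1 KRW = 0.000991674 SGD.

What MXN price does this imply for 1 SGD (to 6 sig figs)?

1 SGD ÷ 0.000991674 = 1008.4 KRW
1008.4 KRW ÷ 72.4202 = 13.9242 MXN

SGD/MXN = 13.9242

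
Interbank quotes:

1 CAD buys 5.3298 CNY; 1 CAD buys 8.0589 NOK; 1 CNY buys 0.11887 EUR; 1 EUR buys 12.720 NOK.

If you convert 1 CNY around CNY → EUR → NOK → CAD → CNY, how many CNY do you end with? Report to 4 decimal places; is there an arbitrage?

Around CNY → EUR → NOK → CAD → CNY: 1 × 0.11887 × 12.720 ÷ 8.0589 × 5.3298 = 0.999987
Product ≈ 1 (deviation 0.001%, within rounding noise).

1.0000 (no arbitrage)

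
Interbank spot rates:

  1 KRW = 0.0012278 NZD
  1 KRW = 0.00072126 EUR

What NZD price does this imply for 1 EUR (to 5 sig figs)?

1 EUR ÷ 0.00072126 = 1386.46 KRW
1386.46 KRW × 0.0012278 = 1.7023 NZD

EUR/NZD = 1.7023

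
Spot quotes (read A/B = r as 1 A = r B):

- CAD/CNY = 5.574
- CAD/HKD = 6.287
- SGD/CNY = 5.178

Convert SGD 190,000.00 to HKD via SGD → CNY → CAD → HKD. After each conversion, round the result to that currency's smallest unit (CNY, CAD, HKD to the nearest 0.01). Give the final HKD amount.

HKD 1,109,665.62

SGD 190,000.00 × 5.178 = CNY 983,820.00
CNY 983,820.00 ÷ 5.574 = CAD 176,501.61
CAD 176,501.61 × 6.287 = HKD 1,109,665.62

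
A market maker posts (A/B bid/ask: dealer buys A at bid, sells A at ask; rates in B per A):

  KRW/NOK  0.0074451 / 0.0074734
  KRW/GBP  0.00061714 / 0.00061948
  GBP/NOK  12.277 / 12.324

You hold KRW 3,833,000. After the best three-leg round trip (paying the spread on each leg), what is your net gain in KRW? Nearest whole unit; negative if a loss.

Best loop KRW → GBP → NOK → KRW:
KRW 3,833,000 × 0.00061714 (sell KRW at bid) = GBP 2,365.50
GBP 2,365.50 × 12.277 (sell GBP at bid) = NOK 29,041.21
NOK 29,041.21 ÷ 0.0074734 (buy KRW at ask) = KRW 3,885,944

Net profit: KRW 52,944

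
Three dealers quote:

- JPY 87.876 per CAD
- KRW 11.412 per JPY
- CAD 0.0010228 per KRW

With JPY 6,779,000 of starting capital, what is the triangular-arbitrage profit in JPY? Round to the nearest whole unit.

Profit: JPY 174,259

Profitable loop is JPY → KRW → CAD → JPY:
JPY 6,779,000 × 11.412 = KRW 77,361,948
KRW 77,361,948 × 0.0010228 = CAD 79,125.80
CAD 79,125.80 × 87.876 = JPY 6,953,259
Profit = JPY 6,953,259 − JPY 6,779,000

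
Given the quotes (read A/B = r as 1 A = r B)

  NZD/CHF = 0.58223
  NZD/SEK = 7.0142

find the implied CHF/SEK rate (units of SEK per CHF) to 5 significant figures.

CHF/SEK = 12.047

1 CHF ÷ 0.58223 = 1.71753 NZD
1.71753 NZD × 7.0142 = 12.0471 SEK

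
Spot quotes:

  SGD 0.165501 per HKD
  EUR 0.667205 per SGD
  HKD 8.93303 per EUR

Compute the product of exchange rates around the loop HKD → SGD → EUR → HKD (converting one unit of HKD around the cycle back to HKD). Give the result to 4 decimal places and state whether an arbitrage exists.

0.9864 (arbitrage exists)

Around HKD → SGD → EUR → HKD: 1 × 0.165501 × 0.667205 × 8.93303 = 0.986413
Product < 1; profitable direction is HKD → EUR → SGD → HKD.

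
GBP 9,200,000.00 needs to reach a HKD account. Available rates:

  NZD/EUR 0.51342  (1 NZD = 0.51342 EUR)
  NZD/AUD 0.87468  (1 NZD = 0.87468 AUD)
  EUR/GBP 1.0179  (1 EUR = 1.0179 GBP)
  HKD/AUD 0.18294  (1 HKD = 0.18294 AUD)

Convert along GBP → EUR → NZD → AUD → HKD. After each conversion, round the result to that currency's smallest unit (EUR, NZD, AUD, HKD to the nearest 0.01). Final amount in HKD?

GBP 9,200,000.00 ÷ 1.0179 = EUR 9,038,215.93
EUR 9,038,215.93 ÷ 0.51342 = NZD 17,603,942.06
NZD 17,603,942.06 × 0.87468 = AUD 15,397,816.04
AUD 15,397,816.04 ÷ 0.18294 = HKD 84,168,667.54

HKD 84,168,667.54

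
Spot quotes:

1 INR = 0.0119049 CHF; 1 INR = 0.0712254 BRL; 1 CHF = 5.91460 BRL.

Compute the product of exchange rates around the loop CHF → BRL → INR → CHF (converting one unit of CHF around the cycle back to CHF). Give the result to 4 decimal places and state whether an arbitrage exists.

Around CHF → BRL → INR → CHF: 1 × 5.91460 ÷ 0.0712254 × 0.0119049 = 0.988590
Product < 1; profitable direction is CHF → INR → BRL → CHF.

0.9886 (arbitrage exists)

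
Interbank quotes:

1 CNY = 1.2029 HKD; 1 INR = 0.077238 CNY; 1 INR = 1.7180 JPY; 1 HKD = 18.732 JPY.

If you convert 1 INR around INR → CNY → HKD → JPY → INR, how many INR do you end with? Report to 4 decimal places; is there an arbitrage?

Around INR → CNY → HKD → JPY → INR: 1 × 0.077238 × 1.2029 × 18.732 ÷ 1.7180 = 1.013028
Product > 1; profitable direction is INR → CNY → HKD → JPY → INR.

1.0130 (arbitrage exists)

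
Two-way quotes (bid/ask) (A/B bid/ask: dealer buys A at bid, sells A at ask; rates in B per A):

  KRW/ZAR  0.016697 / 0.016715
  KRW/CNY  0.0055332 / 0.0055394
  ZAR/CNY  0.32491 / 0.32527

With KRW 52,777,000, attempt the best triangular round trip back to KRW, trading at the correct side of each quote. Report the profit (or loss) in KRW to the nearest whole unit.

Best loop KRW → CNY → ZAR → KRW:
KRW 52,777,000 × 0.0055332 (sell KRW at bid) = CNY 292,025.70
CNY 292,025.70 ÷ 0.32527 (buy ZAR at ask) = ZAR 897,794.74
ZAR 897,794.74 ÷ 0.016715 (buy KRW at ask) = KRW 53,711,920

Net profit: KRW 934,920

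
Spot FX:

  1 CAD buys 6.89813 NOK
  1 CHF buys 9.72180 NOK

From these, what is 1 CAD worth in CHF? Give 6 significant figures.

CAD/CHF = 0.709553

1 CAD × 6.89813 = 6.89813 NOK
6.89813 NOK ÷ 9.72180 = 0.709553 CHF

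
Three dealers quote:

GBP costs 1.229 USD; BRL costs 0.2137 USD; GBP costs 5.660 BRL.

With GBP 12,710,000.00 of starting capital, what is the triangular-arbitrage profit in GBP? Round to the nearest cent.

Profitable loop is GBP → USD → BRL → GBP:
GBP 12,710,000.00 × 1.229 = USD 15,620,590.00
USD 15,620,590.00 ÷ 0.2137 = BRL 73,095,882.08
BRL 73,095,882.08 ÷ 5.660 = GBP 12,914,466.80
Profit = GBP 12,914,466.80 − GBP 12,710,000.00

Profit: GBP 204,466.80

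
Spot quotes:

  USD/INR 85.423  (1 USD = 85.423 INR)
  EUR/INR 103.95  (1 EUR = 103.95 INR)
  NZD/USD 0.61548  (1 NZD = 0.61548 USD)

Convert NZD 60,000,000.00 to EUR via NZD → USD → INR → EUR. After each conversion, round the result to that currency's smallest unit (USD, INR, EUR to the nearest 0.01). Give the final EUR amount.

EUR 30,346,983.00

NZD 60,000,000.00 × 0.61548 = USD 36,928,800.00
USD 36,928,800.00 × 85.423 = INR 3,154,568,882.40
INR 3,154,568,882.40 ÷ 103.95 = EUR 30,346,983.00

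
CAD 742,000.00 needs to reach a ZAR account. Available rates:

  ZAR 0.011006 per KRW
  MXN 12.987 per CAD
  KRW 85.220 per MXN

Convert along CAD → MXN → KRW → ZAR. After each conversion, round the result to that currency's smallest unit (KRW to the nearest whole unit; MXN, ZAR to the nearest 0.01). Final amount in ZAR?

ZAR 9,038,238.23

CAD 742,000.00 × 12.987 = MXN 9,636,354.00
MXN 9,636,354.00 × 85.220 = KRW 821,210,088
KRW 821,210,088 × 0.011006 = ZAR 9,038,238.23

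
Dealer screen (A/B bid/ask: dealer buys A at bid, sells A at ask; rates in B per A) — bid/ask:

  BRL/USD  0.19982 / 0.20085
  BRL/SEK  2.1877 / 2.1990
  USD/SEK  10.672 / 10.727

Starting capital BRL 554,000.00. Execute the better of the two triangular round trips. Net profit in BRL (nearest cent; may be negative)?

Best loop BRL → SEK → USD → BRL:
BRL 554,000.00 × 2.1877 (sell BRL at bid) = SEK 1,211,985.80
SEK 1,211,985.80 ÷ 10.727 (buy USD at ask) = USD 112,984.60
USD 112,984.60 ÷ 0.20085 (buy BRL at ask) = BRL 562,532.24

Net profit: BRL 8,532.24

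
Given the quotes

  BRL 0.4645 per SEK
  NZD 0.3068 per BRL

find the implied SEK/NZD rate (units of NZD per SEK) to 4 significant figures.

1 SEK × 0.4645 = 0.4645 BRL
0.4645 BRL × 0.3068 = 0.142509 NZD

SEK/NZD = 0.1425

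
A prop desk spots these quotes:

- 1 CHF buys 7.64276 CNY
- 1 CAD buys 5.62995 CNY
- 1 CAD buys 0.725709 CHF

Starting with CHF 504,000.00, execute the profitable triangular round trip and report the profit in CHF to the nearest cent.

Profit: CHF 7,590.35

Profitable loop is CHF → CAD → CNY → CHF:
CHF 504,000.00 ÷ 0.725709 = CAD 694,493.25
CAD 694,493.25 × 5.62995 = CNY 3,909,962.26
CNY 3,909,962.26 ÷ 7.64276 = CHF 511,590.35
Profit = CHF 511,590.35 − CHF 504,000.00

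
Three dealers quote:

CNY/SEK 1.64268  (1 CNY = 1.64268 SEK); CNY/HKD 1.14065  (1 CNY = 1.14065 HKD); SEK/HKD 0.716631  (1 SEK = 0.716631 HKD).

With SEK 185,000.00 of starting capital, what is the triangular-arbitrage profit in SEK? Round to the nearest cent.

Profitable loop is SEK → HKD → CNY → SEK:
SEK 185,000.00 × 0.716631 = HKD 132,576.74
HKD 132,576.74 ÷ 1.14065 = CNY 116,229.11
CNY 116,229.11 × 1.64268 = SEK 190,927.24
Profit = SEK 190,927.24 − SEK 185,000.00

Profit: SEK 5,927.24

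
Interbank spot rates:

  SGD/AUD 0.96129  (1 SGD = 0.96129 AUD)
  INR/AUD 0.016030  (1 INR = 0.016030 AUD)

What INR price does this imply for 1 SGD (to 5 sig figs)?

1 SGD × 0.96129 = 0.96129 AUD
0.96129 AUD ÷ 0.016030 = 59.9682 INR

SGD/INR = 59.968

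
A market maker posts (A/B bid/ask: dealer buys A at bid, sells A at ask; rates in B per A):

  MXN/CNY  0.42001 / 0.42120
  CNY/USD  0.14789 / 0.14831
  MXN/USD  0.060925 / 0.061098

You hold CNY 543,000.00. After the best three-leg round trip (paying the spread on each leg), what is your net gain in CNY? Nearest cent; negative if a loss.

Net profit: CNY 9,040.93

Best loop CNY → USD → MXN → CNY:
CNY 543,000.00 × 0.14789 (sell CNY at bid) = USD 80,304.27
USD 80,304.27 ÷ 0.061098 (buy MXN at ask) = MXN 1,314,351.86
MXN 1,314,351.86 × 0.42001 (sell MXN at bid) = CNY 552,040.93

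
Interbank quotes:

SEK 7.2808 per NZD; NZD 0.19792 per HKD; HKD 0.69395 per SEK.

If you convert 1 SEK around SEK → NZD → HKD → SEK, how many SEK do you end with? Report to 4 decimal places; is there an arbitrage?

1.0000 (no arbitrage)

Around SEK → NZD → HKD → SEK: 1 ÷ 7.2808 ÷ 0.19792 ÷ 0.69395 = 1.000007
Product ≈ 1 (deviation 0.001%, within rounding noise).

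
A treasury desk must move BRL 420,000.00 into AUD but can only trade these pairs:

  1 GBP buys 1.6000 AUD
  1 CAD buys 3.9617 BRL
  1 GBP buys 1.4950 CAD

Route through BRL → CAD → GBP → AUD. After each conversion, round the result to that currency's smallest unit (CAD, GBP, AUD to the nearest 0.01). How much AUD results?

AUD 113,460.96

BRL 420,000.00 ÷ 3.9617 = CAD 106,015.09
CAD 106,015.09 ÷ 1.4950 = GBP 70,913.10
GBP 70,913.10 × 1.6000 = AUD 113,460.96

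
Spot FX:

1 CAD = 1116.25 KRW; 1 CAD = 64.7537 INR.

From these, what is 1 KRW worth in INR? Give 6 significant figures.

KRW/INR = 0.0580100

1 KRW ÷ 1116.25 = 0.000895857 CAD
0.000895857 CAD × 64.7537 = 0.05801 INR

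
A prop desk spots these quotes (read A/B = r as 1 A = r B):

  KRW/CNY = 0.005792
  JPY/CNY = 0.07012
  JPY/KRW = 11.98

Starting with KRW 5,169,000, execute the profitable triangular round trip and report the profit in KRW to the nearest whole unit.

Profit: KRW 54,518

Profitable loop is KRW → JPY → CNY → KRW:
KRW 5,169,000 ÷ 11.98 = JPY 431,469
JPY 431,469 × 0.07012 = CNY 30,254.61
CNY 30,254.61 ÷ 0.005792 = KRW 5,223,518
Profit = KRW 5,223,518 − KRW 5,169,000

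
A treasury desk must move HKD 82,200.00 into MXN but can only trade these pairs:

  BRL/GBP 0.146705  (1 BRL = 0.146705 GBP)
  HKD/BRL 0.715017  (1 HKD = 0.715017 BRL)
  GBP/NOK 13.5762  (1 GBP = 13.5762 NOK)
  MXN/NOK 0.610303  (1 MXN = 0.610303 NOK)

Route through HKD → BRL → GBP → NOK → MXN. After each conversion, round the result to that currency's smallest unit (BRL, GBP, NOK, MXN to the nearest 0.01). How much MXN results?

MXN 191,807.64

HKD 82,200.00 × 0.715017 = BRL 58,774.40
BRL 58,774.40 × 0.146705 = GBP 8,622.50
GBP 8,622.50 × 13.5762 = NOK 117,060.78
NOK 117,060.78 ÷ 0.610303 = MXN 191,807.64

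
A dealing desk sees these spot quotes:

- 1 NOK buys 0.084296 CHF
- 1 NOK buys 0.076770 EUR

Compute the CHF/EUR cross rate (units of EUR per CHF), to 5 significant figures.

1 CHF ÷ 0.084296 = 11.863 NOK
11.863 NOK × 0.076770 = 0.910719 EUR

CHF/EUR = 0.91072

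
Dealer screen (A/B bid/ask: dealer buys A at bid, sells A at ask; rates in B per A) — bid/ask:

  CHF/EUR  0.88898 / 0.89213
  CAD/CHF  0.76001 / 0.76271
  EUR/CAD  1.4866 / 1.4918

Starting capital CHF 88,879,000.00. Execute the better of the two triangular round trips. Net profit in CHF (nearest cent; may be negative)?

Net profit: CHF 390,804.81

Best loop CHF → EUR → CAD → CHF:
CHF 88,879,000.00 × 0.88898 (sell CHF at bid) = EUR 79,011,653.42
EUR 79,011,653.42 × 1.4866 (sell EUR at bid) = CAD 117,458,723.97
CAD 117,458,723.97 × 0.76001 (sell CAD at bid) = CHF 89,269,804.81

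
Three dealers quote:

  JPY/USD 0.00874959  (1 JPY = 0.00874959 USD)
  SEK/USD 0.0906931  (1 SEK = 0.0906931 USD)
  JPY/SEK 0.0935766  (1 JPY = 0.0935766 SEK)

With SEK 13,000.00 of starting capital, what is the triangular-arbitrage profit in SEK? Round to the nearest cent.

Profit: SEK 402.62

Profitable loop is SEK → JPY → USD → SEK:
SEK 13,000.00 ÷ 0.0935766 = JPY 138,924
JPY 138,924 × 0.00874959 = USD 1,215.52
USD 1,215.52 ÷ 0.0906931 = SEK 13,402.62
Profit = SEK 13,402.62 − SEK 13,000.00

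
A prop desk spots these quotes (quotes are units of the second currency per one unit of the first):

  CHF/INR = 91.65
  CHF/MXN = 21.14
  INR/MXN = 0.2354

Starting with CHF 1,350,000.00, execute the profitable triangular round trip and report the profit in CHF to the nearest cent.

Profit: CHF 27,741.41

Profitable loop is CHF → INR → MXN → CHF:
CHF 1,350,000.00 × 91.65 = INR 123,727,500.00
INR 123,727,500.00 × 0.2354 = MXN 29,125,453.50
MXN 29,125,453.50 ÷ 21.14 = CHF 1,377,741.41
Profit = CHF 1,377,741.41 − CHF 1,350,000.00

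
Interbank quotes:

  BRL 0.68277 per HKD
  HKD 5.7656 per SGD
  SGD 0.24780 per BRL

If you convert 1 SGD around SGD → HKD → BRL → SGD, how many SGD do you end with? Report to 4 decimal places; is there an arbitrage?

0.9755 (arbitrage exists)

Around SGD → HKD → BRL → SGD: 1 × 5.7656 × 0.68277 × 0.24780 = 0.975484
Product < 1; profitable direction is SGD → BRL → HKD → SGD.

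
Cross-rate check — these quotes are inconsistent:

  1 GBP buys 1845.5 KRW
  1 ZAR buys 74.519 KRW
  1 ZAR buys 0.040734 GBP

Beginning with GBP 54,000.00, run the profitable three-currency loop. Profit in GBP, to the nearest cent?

Profitable loop is GBP → KRW → ZAR → GBP:
GBP 54,000.00 × 1845.5 = KRW 99,657,000
KRW 99,657,000 ÷ 74.519 = ZAR 1,337,336.79
ZAR 1,337,336.79 × 0.040734 = GBP 54,475.08
Profit = GBP 54,475.08 − GBP 54,000.00

Profit: GBP 475.08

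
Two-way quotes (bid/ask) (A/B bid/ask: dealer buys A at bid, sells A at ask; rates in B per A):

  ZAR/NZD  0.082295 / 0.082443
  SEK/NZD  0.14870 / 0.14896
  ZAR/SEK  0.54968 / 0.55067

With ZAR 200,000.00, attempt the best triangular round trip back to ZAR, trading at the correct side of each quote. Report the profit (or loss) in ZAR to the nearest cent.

Net profit: ZAR 651.48

Best loop ZAR → NZD → SEK → ZAR:
ZAR 200,000.00 × 0.082295 (sell ZAR at bid) = NZD 16,459.00
NZD 16,459.00 ÷ 0.14896 (buy SEK at ask) = SEK 110,492.75
SEK 110,492.75 ÷ 0.55067 (buy ZAR at ask) = ZAR 200,651.48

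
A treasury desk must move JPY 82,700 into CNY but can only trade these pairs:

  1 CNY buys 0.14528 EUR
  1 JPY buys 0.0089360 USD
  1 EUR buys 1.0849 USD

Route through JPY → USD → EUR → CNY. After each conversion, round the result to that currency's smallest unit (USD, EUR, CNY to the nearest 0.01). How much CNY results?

JPY 82,700 × 0.0089360 = USD 739.01
USD 739.01 ÷ 1.0849 = EUR 681.18
EUR 681.18 ÷ 0.14528 = CNY 4,688.74

CNY 4,688.74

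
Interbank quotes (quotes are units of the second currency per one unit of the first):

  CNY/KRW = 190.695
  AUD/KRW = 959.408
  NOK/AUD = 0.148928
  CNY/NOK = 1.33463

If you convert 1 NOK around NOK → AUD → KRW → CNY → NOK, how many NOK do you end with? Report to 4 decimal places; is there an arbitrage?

1.0000 (no arbitrage)

Around NOK → AUD → KRW → CNY → NOK: 1 × 0.148928 × 959.408 ÷ 190.695 × 1.33463 = 1.000003
Product ≈ 1 (deviation 0.000%, within rounding noise).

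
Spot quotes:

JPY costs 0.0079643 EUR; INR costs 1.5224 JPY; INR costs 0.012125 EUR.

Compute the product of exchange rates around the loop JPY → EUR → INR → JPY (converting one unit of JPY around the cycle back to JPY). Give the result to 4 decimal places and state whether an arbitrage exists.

1.0000 (no arbitrage)

Around JPY → EUR → INR → JPY: 1 × 0.0079643 ÷ 0.012125 × 1.5224 = 0.999988
Product ≈ 1 (deviation 0.001%, within rounding noise).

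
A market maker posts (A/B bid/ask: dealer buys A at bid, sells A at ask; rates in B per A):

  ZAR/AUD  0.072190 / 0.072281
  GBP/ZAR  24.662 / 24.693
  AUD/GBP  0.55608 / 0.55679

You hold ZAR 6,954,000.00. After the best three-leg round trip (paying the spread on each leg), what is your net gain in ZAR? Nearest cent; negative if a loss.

Best loop ZAR → GBP → AUD → ZAR:
ZAR 6,954,000.00 ÷ 24.693 (buy GBP at ask) = GBP 281,618.27
GBP 281,618.27 ÷ 0.55679 (buy AUD at ask) = AUD 505,789.03
AUD 505,789.03 ÷ 0.072281 (buy ZAR at ask) = ZAR 6,997,537.76

Net profit: ZAR 43,537.76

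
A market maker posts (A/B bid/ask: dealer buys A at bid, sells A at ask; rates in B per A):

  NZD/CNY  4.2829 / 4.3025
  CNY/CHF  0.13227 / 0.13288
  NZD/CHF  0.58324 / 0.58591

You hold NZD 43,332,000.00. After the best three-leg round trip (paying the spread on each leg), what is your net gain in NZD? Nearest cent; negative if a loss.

Net profit: NZD 873,421.64

Best loop NZD → CHF → CNY → NZD:
NZD 43,332,000.00 × 0.58324 (sell NZD at bid) = CHF 25,272,955.68
CHF 25,272,955.68 ÷ 0.13288 (buy CNY at ask) = CNY 190,193,826.61
CNY 190,193,826.61 ÷ 4.3025 (buy NZD at ask) = NZD 44,205,421.64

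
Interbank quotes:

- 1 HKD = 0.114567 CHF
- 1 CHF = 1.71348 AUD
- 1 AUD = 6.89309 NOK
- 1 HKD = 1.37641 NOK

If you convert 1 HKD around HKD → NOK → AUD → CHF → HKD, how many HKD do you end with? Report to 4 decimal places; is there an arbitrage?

1.0172 (arbitrage exists)

Around HKD → NOK → AUD → CHF → HKD: 1 × 1.37641 ÷ 6.89309 ÷ 1.71348 ÷ 0.114567 = 1.017174
Product > 1; profitable direction is HKD → NOK → AUD → CHF → HKD.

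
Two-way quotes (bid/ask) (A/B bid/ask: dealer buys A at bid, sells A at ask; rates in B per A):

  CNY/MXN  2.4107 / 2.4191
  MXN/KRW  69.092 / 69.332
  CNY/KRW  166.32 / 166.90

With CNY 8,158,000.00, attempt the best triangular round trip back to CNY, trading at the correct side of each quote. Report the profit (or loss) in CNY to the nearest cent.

Best loop CNY → MXN → KRW → CNY:
CNY 8,158,000.00 × 2.4107 (sell CNY at bid) = MXN 19,666,490.60
MXN 19,666,490.60 × 69.092 (sell MXN at bid) = KRW 1,358,797,169
KRW 1,358,797,169 ÷ 166.90 (buy CNY at ask) = CNY 8,141,385.07

Net result: CNY -16,614.93 (no profitable arbitrage after spreads)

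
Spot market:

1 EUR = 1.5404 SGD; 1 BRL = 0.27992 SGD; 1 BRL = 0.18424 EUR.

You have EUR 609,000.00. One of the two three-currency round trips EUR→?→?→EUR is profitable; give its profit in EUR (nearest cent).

Profit: EUR 8,448.58

Profitable loop is EUR → SGD → BRL → EUR:
EUR 609,000.00 × 1.5404 = SGD 938,103.60
SGD 938,103.60 ÷ 0.27992 = BRL 3,351,327.52
BRL 3,351,327.52 × 0.18424 = EUR 617,448.58
Profit = EUR 617,448.58 − EUR 609,000.00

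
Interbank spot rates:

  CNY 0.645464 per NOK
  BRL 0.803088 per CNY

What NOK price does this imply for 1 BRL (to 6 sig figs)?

BRL/NOK = 1.92914

1 BRL ÷ 0.803088 = 1.24519 CNY
1.24519 CNY ÷ 0.645464 = 1.92914 NOK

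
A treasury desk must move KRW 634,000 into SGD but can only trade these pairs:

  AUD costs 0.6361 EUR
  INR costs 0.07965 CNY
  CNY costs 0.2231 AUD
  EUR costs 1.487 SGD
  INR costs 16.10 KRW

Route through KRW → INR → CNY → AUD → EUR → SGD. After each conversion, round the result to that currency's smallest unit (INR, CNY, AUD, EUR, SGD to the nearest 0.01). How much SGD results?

KRW 634,000 ÷ 16.10 = INR 39,378.88
INR 39,378.88 × 0.07965 = CNY 3,136.53
CNY 3,136.53 × 0.2231 = AUD 699.76
AUD 699.76 × 0.6361 = EUR 445.12
EUR 445.12 × 1.487 = SGD 661.89

SGD 661.89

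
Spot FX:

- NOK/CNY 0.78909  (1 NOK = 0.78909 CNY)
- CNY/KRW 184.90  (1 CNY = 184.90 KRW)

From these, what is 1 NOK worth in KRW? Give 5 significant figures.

1 NOK × 0.78909 = 0.78909 CNY
0.78909 CNY × 184.90 = 145.903 KRW

NOK/KRW = 145.90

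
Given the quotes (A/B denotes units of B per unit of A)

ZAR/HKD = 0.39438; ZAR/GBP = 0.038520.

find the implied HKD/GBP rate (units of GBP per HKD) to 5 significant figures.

HKD/GBP = 0.097672

1 HKD ÷ 0.39438 = 2.53563 ZAR
2.53563 ZAR × 0.038520 = 0.0976723 GBP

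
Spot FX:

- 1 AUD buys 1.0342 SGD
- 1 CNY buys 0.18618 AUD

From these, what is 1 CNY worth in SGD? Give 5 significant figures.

1 CNY × 0.18618 = 0.18618 AUD
0.18618 AUD × 1.0342 = 0.192547 SGD

CNY/SGD = 0.19255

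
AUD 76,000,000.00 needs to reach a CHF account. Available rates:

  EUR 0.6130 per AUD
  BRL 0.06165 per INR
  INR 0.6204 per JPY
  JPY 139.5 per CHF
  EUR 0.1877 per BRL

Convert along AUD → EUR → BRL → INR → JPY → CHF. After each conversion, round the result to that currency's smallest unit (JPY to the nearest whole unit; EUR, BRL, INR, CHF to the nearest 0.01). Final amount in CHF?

AUD 76,000,000.00 × 0.6130 = EUR 46,588,000.00
EUR 46,588,000.00 ÷ 0.1877 = BRL 248,204,581.78
BRL 248,204,581.78 ÷ 0.06165 = INR 4,026,027,279.48
INR 4,026,027,279.48 ÷ 0.6204 = JPY 6,489,405,673
JPY 6,489,405,673 ÷ 139.5 = CHF 46,519,037.08

CHF 46,519,037.08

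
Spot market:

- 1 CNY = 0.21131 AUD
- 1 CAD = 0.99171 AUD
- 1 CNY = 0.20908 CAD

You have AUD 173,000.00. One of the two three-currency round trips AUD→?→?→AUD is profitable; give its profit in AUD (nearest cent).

Profitable loop is AUD → CAD → CNY → AUD:
AUD 173,000.00 ÷ 0.99171 = CAD 174,446.16
CAD 174,446.16 ÷ 0.20908 = CNY 834,351.25
CNY 834,351.25 × 0.21131 = AUD 176,306.76
Profit = AUD 176,306.76 − AUD 173,000.00

Profit: AUD 3,306.76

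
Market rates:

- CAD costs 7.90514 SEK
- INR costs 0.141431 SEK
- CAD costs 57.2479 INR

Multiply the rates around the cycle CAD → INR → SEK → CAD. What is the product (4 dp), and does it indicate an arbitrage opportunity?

1.0242 (arbitrage exists)

Around CAD → INR → SEK → CAD: 1 × 57.2479 × 0.141431 ÷ 7.90514 = 1.024223
Product > 1; profitable direction is CAD → INR → SEK → CAD.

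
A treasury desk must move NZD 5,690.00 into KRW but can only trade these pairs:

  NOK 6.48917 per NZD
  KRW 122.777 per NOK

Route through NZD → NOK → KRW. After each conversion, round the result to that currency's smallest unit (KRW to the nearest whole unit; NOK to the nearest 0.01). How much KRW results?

NZD 5,690.00 × 6.48917 = NOK 36,923.38
NOK 36,923.38 × 122.777 = KRW 4,533,342

KRW 4,533,342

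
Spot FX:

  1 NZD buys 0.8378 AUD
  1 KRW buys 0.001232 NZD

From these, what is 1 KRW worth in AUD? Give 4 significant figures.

1 KRW × 0.001232 = 0.001232 NZD
0.001232 NZD × 0.8378 = 0.00103217 AUD

KRW/AUD = 0.001032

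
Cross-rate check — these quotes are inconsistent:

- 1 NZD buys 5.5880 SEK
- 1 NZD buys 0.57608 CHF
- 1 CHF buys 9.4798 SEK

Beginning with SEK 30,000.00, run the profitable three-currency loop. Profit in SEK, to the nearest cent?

Profitable loop is SEK → CHF → NZD → SEK:
SEK 30,000.00 ÷ 9.4798 = CHF 3,164.62
CHF 3,164.62 ÷ 0.57608 = NZD 5,493.38
NZD 5,493.38 × 5.5880 = SEK 30,696.98
Profit = SEK 30,696.98 − SEK 30,000.00

Profit: SEK 696.98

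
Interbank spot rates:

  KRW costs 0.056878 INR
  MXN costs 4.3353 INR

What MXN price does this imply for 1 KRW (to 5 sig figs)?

1 KRW × 0.056878 = 0.056878 INR
0.056878 INR ÷ 4.3353 = 0.0131197 MXN

KRW/MXN = 0.013120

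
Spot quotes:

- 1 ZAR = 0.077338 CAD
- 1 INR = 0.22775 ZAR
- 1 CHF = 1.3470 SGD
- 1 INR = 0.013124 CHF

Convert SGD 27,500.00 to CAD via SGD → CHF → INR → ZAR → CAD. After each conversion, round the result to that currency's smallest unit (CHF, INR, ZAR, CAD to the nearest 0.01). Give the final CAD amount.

SGD 27,500.00 ÷ 1.3470 = CHF 20,415.74
CHF 20,415.74 ÷ 0.013124 = INR 1,555,603.47
INR 1,555,603.47 × 0.22775 = ZAR 354,288.69
ZAR 354,288.69 × 0.077338 = CAD 27,399.98

CAD 27,399.98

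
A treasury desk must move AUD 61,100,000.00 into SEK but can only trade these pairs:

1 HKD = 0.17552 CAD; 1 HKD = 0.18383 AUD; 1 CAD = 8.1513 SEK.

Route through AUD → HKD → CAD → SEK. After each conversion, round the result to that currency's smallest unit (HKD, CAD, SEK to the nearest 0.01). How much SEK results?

AUD 61,100,000.00 ÷ 0.18383 = HKD 332,372,300.50
HKD 332,372,300.50 × 0.17552 = CAD 58,337,986.18
CAD 58,337,986.18 × 8.1513 = SEK 475,530,426.75

SEK 475,530,426.75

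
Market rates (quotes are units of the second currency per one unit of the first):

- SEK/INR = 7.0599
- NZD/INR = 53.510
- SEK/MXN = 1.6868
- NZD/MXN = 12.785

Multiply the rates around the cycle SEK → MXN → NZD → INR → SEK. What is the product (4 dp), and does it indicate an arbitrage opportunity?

Around SEK → MXN → NZD → INR → SEK: 1 × 1.6868 ÷ 12.785 × 53.510 ÷ 7.0599 = 0.999998
Product ≈ 1 (deviation 0.000%, within rounding noise).

1.0000 (no arbitrage)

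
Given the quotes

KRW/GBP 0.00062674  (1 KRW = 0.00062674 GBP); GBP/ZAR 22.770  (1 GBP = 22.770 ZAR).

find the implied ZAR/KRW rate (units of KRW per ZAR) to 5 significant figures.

1 ZAR ÷ 22.770 = 0.0439174 GBP
0.0439174 GBP ÷ 0.00062674 = 70.0728 KRW

ZAR/KRW = 70.073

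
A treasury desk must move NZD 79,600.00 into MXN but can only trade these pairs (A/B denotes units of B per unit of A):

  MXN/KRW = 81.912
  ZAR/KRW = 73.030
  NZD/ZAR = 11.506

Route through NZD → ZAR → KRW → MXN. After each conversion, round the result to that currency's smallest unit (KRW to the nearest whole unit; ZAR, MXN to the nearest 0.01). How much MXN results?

MXN 816,565.84

NZD 79,600.00 × 11.506 = ZAR 915,877.60
ZAR 915,877.60 × 73.030 = KRW 66,886,541
KRW 66,886,541 ÷ 81.912 = MXN 816,565.84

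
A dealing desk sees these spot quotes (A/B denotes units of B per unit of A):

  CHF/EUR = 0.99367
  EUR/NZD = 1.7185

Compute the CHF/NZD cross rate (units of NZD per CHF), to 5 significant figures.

1 CHF × 0.99367 = 0.99367 EUR
0.99367 EUR × 1.7185 = 1.70762 NZD

CHF/NZD = 1.7076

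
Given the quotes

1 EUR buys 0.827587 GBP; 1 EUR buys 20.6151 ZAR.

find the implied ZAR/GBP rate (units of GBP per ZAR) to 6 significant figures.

1 ZAR ÷ 20.6151 = 0.0485081 EUR
0.0485081 EUR × 0.827587 = 0.0401447 GBP

ZAR/GBP = 0.0401447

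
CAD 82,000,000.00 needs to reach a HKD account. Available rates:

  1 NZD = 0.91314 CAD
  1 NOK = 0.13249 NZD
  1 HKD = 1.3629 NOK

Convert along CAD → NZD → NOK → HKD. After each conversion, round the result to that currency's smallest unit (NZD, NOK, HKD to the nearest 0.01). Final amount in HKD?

HKD 497,312,520.52

CAD 82,000,000.00 ÷ 0.91314 = NZD 89,800,030.66
NZD 89,800,030.66 ÷ 0.13249 = NOK 677,787,234.21
NOK 677,787,234.21 ÷ 1.3629 = HKD 497,312,520.52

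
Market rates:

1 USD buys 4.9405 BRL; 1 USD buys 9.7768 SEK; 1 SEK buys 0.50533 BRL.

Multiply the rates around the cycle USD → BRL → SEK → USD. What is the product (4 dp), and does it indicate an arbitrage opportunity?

Around USD → BRL → SEK → USD: 1 × 4.9405 ÷ 0.50533 ÷ 9.7768 = 0.999998
Product ≈ 1 (deviation 0.000%, within rounding noise).

1.0000 (no arbitrage)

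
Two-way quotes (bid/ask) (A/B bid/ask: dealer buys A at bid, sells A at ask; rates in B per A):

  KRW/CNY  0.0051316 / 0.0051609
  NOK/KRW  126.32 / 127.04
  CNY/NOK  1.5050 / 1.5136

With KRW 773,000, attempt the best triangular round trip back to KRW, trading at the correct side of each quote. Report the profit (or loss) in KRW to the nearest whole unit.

Best loop KRW → NOK → CNY → KRW:
KRW 773,000 ÷ 127.04 (buy NOK at ask) = NOK 6,084.70
NOK 6,084.70 ÷ 1.5136 (buy CNY at ask) = CNY 4,020.02
CNY 4,020.02 ÷ 0.0051609 (buy KRW at ask) = KRW 778,937

Net profit: KRW 5,937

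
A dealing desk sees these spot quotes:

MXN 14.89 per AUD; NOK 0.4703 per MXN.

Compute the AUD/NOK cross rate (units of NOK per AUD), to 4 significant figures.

1 AUD × 14.89 = 14.89 MXN
14.89 MXN × 0.4703 = 7.00277 NOK

AUD/NOK = 7.003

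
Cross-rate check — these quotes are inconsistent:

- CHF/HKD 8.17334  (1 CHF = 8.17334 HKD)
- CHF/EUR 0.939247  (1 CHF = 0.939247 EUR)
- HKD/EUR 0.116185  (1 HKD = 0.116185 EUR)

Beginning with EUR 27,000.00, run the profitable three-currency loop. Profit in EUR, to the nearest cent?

Profit: EUR 298.17

Profitable loop is EUR → CHF → HKD → EUR:
EUR 27,000.00 ÷ 0.939247 = CHF 28,746.43
CHF 28,746.43 × 8.17334 = HKD 234,954.36
HKD 234,954.36 × 0.116185 = EUR 27,298.17
Profit = EUR 27,298.17 − EUR 27,000.00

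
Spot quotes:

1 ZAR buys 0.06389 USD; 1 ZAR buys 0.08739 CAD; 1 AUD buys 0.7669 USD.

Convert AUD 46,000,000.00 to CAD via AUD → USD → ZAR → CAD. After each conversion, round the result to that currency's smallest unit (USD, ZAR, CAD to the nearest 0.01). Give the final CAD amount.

CAD 48,253,122.34

AUD 46,000,000.00 × 0.7669 = USD 35,277,400.00
USD 35,277,400.00 ÷ 0.06389 = ZAR 552,158,397.25
ZAR 552,158,397.25 × 0.08739 = CAD 48,253,122.34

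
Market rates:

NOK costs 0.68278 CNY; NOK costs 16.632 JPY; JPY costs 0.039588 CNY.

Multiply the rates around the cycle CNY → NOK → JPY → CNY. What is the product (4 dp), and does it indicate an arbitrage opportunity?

0.9643 (arbitrage exists)

Around CNY → NOK → JPY → CNY: 1 ÷ 0.68278 × 16.632 × 0.039588 = 0.964333
Product < 1; profitable direction is CNY → JPY → NOK → CNY.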